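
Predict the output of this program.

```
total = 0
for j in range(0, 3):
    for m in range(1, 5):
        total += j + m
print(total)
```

42

j=0,m=1: total = 0+1 = 1
j=0,m=2: total = 1+2 = 3
j=0,m=3: total = 3+3 = 6
j=0,m=4: total = 6+4 = 10
j=1,m=1: total = 10+2 = 12
j=1,m=2: total = 12+3 = 15
j=1,m=3: total = 15+4 = 19
j=1,m=4: total = 19+5 = 24
j=2,m=1: total = 24+3 = 27
j=2,m=2: total = 27+4 = 31
j=2,m=3: total = 31+5 = 36
j=2,m=4: total = 36+6 = 42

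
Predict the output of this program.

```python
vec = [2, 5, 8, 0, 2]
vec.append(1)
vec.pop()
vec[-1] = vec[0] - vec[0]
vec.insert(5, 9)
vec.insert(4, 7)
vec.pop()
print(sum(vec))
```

append 1 → [2, 5, 8, 0, 2, 1]
pop() removes 1 → [2, 5, 8, 0, 2]
vec[-1] = vec[0]-vec[0] = 2-2 = 0 → [2, 5, 8, 0, 0]
insert 9 at 5 → [2, 5, 8, 0, 0, 9]
insert 7 at 4 → [2, 5, 8, 0, 7, 0, 9]
pop() removes 9 → [2, 5, 8, 0, 7, 0]
sum = 22

22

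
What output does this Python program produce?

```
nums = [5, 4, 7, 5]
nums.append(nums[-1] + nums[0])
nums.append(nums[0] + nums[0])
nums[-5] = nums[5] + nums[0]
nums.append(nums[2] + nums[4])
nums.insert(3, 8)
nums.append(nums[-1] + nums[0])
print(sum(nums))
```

99

append nums[-1]+nums[0] = 5+5 = 10 → [5, 4, 7, 5, 10]
append nums[0]+nums[0] = 5+5 = 10 → [5, 4, 7, 5, 10, 10]
nums[-5] = nums[5]+nums[0] = 10+5 = 15 → [5, 15, 7, 5, 10, 10]
append nums[2]+nums[4] = 7+10 = 17 → [5, 15, 7, 5, 10, 10, 17]
insert 8 at 3 → [5, 15, 7, 8, 5, 10, 10, 17]
append nums[-1]+nums[0] = 17+5 = 22 → [5, 15, 7, 8, 5, 10, 10, 17, 22]
sum = 99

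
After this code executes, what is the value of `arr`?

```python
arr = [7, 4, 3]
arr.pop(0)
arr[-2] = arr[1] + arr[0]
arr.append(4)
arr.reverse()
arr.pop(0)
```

pop(0) removes 7 → [4, 3]
arr[-2] = arr[1]+arr[0] = 3+4 = 7 → [7, 3]
append 4 → [7, 3, 4]
reverse → [4, 3, 7]
pop(0) removes 4 → [3, 7]

[3, 7]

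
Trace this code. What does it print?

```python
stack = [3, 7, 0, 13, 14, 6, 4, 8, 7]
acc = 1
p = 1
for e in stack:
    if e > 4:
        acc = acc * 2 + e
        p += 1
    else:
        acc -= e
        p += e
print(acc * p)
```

e=3: not >4, acc = 1-3 = -2; p=4
e=7: >4, acc = (-2)*2+7 = 3; p=5
e=0: not >4, acc = 3-0 = 3; p=5
e=13: >4, acc = 3*2+13 = 19; p=6
e=14: >4, acc = 19*2+14 = 52; p=7
e=6: >4, acc = 52*2+6 = 110; p=8
e=4: not >4, acc = 110-4 = 106; p=12
e=8: >4, acc = 106*2+8 = 220; p=13
e=7: >4, acc = 220*2+7 = 447; p=14
acc*p = 447*14 = 6258

6258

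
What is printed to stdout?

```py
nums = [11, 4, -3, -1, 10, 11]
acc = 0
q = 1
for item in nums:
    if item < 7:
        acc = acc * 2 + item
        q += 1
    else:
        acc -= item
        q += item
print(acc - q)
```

item=11: not <7, acc = 0-11 = -11; q=12
item=4: <7, acc = (-11)*2+4 = -18; q=13
item=-3: <7, acc = (-18)*2+(-3) = -39; q=14
item=-1: <7, acc = (-39)*2+(-1) = -79; q=15
item=10: not <7, acc = (-79)-10 = -89; q=25
item=11: not <7, acc = (-89)-11 = -100; q=36
acc-q = (-100)-36 = -136

-136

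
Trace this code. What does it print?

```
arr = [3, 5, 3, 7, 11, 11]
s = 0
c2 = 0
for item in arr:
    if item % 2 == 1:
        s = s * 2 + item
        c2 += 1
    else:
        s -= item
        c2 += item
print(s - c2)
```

item=3: odd, s = 0*2+3 = 3; c2=1
item=5: odd, s = 3*2+5 = 11; c2=2
item=3: odd, s = 11*2+3 = 25; c2=3
item=7: odd, s = 25*2+7 = 57; c2=4
item=11: odd, s = 57*2+11 = 125; c2=5
item=11: odd, s = 125*2+11 = 261; c2=6
s-c2 = 261-6 = 255

255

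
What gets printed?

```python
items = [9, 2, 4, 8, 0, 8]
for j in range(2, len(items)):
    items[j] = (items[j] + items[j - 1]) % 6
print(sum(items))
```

j=2: items[2] = (4+2)%6 = 0 → [9, 2, 0, 8, 0, 8]
j=3: items[3] = (8+0)%6 = 2 → [9, 2, 0, 2, 0, 8]
j=4: items[4] = (0+2)%6 = 2 → [9, 2, 0, 2, 2, 8]
j=5: items[5] = (8+2)%6 = 4 → [9, 2, 0, 2, 2, 4]
sum = 19

19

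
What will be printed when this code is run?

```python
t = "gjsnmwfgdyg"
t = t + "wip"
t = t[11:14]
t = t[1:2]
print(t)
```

i

+ 'wip' → 'gjsnmwfgdygwip'
slice [11:14] → 'wip'
slice [1:2] → 'i'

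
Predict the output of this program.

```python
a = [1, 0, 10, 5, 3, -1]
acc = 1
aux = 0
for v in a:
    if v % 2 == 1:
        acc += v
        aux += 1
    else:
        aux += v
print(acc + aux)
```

23

v=1: odd, acc = 1+1 = 2; aux=1
v=0: not odd; aux=1
v=10: not odd; aux=11
v=5: odd, acc = 2+5 = 7; aux=12
v=3: odd, acc = 7+3 = 10; aux=13
v=-1: odd, acc = 10+(-1) = 9; aux=14
acc+aux = 9+14 = 23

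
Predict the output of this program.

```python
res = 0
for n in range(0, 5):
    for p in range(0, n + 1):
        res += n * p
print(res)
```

65

n=0,p=0: res = 0+0 = 0
n=1,p=0: res = 0+0 = 0
n=1,p=1: res = 0+1 = 1
n=2,p=0: res = 1+0 = 1
n=2,p=1: res = 1+2 = 3
n=2,p=2: res = 3+4 = 7
n=3,p=0: res = 7+0 = 7
n=3,p=1: res = 7+3 = 10
n=3,p=2: res = 10+6 = 16
n=3,p=3: res = 16+9 = 25
n=4,p=0: res = 25+0 = 25
n=4,p=1: res = 25+4 = 29
n=4,p=2: res = 29+8 = 37
n=4,p=3: res = 37+12 = 49
n=4,p=4: res = 49+16 = 65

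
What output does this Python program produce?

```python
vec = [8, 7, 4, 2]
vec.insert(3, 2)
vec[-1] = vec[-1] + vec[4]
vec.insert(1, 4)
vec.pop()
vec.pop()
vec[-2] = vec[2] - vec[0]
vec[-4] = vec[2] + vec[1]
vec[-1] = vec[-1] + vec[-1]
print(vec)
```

[3, 4, -1, 8]

insert 2 at 3 → [8, 7, 4, 2, 2]
vec[-1] = vec[-1]+vec[4] = 2+2 = 4 → [8, 7, 4, 2, 4]
insert 4 at 1 → [8, 4, 7, 4, 2, 4]
pop() removes 4 → [8, 4, 7, 4, 2]
pop() removes 2 → [8, 4, 7, 4]
vec[-2] = vec[2]-vec[0] = 7-8 = -1 → [8, 4, -1, 4]
vec[-4] = vec[2]+vec[1] = (-1)+4 = 3 → [3, 4, -1, 4]
vec[-1] = vec[-1]+vec[-1] = 4+4 = 8 → [3, 4, -1, 8]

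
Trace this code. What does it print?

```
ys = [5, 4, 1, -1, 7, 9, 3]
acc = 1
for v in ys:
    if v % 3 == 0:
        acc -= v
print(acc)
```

v=5: not %3==0
v=4: not %3==0
v=1: not %3==0
v=-1: not %3==0
v=7: not %3==0
v=9: %3==0, acc = 1-9 = -8
v=3: %3==0, acc = (-8)-3 = -11

-11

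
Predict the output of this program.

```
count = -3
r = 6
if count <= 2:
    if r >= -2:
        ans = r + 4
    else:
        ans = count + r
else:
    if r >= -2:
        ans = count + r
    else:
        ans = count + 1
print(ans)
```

10

count=-3, r=6
count <= 2 is True; r >= -2 is True
→ ans = r + 4 = 10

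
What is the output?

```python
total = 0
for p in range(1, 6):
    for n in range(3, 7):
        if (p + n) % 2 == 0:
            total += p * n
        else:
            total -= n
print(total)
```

p=1,n=3: even sum, total = 0+3 = 3
p=1,n=4: odd sum, total = 3-4 = -1
p=1,n=5: even sum, total = (-1)+5 = 4
p=1,n=6: odd sum, total = 4-6 = -2
p=2,n=3: odd sum, total = (-2)-3 = -5
p=2,n=4: even sum, total = (-5)+8 = 3
p=2,n=5: odd sum, total = 3-5 = -2
p=2,n=6: even sum, total = (-2)+12 = 10
p=3,n=3: even sum, total = 10+9 = 19
p=3,n=4: odd sum, total = 19-4 = 15
p=3,n=5: even sum, total = 15+15 = 30
p=3,n=6: odd sum, total = 30-6 = 24
p=4,n=3: odd sum, total = 24-3 = 21
p=4,n=4: even sum, total = 21+16 = 37
p=4,n=5: odd sum, total = 37-5 = 32
p=4,n=6: even sum, total = 32+24 = 56
p=5,n=3: even sum, total = 56+15 = 71
p=5,n=4: odd sum, total = 71-4 = 67
p=5,n=5: even sum, total = 67+25 = 92
p=5,n=6: odd sum, total = 92-6 = 86

86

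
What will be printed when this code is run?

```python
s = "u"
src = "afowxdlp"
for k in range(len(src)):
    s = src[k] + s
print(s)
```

pldxwofau

k=0: prepend 'a' → 'au'
k=1: prepend 'f' → 'fau'
k=2: prepend 'o' → 'ofau'
k=3: prepend 'w' → 'wofau'
k=4: prepend 'x' → 'xwofau'
k=5: prepend 'd' → 'dxwofau'
k=6: prepend 'l' → 'ldxwofau'
k=7: prepend 'p' → 'pldxwofau'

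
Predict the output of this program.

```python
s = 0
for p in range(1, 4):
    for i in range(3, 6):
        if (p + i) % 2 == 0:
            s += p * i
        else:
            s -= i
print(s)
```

p=1,i=3: even sum, s = 0+3 = 3
p=1,i=4: odd sum, s = 3-4 = -1
p=1,i=5: even sum, s = (-1)+5 = 4
p=2,i=3: odd sum, s = 4-3 = 1
p=2,i=4: even sum, s = 1+8 = 9
p=2,i=5: odd sum, s = 9-5 = 4
p=3,i=3: even sum, s = 4+9 = 13
p=3,i=4: odd sum, s = 13-4 = 9
p=3,i=5: even sum, s = 9+15 = 24

24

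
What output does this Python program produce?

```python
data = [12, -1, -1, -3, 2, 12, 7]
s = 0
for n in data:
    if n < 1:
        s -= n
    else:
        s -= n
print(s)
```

-28

n=12: not <1, s = 0-12 = -12
n=-1: <1, s = (-12)-(-1) = -11
n=-1: <1, s = (-11)-(-1) = -10
n=-3: <1, s = (-10)-(-3) = -7
n=2: not <1, s = (-7)-2 = -9
n=12: not <1, s = (-9)-12 = -21
n=7: not <1, s = (-21)-7 = -28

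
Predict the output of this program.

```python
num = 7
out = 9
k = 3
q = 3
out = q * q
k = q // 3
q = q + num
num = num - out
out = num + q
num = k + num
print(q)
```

10

out = 3*3 = 9
k = 3//3 = 1
q = 3+7 = 10
num = 7-9 = -2
out = (-2)+10 = 8
num = 1+(-2) = -1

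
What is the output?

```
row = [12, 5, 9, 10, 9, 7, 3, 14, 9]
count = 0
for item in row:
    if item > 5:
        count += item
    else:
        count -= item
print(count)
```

62

item=12: >5, count = 0+12 = 12
item=5: not >5, count = 12-5 = 7
item=9: >5, count = 7+9 = 16
item=10: >5, count = 16+10 = 26
item=9: >5, count = 26+9 = 35
item=7: >5, count = 35+7 = 42
item=3: not >5, count = 42-3 = 39
item=14: >5, count = 39+14 = 53
item=9: >5, count = 53+9 = 62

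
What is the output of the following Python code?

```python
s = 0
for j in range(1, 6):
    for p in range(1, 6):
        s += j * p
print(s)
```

225

j=1,p=1: s = 0+1 = 1
j=1,p=2: s = 1+2 = 3
j=1,p=3: s = 3+3 = 6
j=1,p=4: s = 6+4 = 10
j=1,p=5: s = 10+5 = 15
j=2,p=1: s = 15+2 = 17
j=2,p=2: s = 17+4 = 21
j=2,p=3: s = 21+6 = 27
j=2,p=4: s = 27+8 = 35
j=2,p=5: s = 35+10 = 45
j=3,p=1: s = 45+3 = 48
j=3,p=2: s = 48+6 = 54
j=3,p=3: s = 54+9 = 63
j=3,p=4: s = 63+12 = 75
j=3,p=5: s = 75+15 = 90
j=4,p=1: s = 90+4 = 94
j=4,p=2: s = 94+8 = 102
j=4,p=3: s = 102+12 = 114
j=4,p=4: s = 114+16 = 130
j=4,p=5: s = 130+20 = 150
j=5,p=1: s = 150+5 = 155
j=5,p=2: s = 155+10 = 165
j=5,p=3: s = 165+15 = 180
j=5,p=4: s = 180+20 = 200
j=5,p=5: s = 200+25 = 225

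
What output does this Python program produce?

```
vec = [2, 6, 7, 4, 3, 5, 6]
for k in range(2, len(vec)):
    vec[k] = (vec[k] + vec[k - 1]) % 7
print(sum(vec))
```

30

k=2: vec[2] = (7+6)%7 = 6 → [2, 6, 6, 4, 3, 5, 6]
k=3: vec[3] = (4+6)%7 = 3 → [2, 6, 6, 3, 3, 5, 6]
k=4: vec[4] = (3+3)%7 = 6 → [2, 6, 6, 3, 6, 5, 6]
k=5: vec[5] = (5+6)%7 = 4 → [2, 6, 6, 3, 6, 4, 6]
k=6: vec[6] = (6+4)%7 = 3 → [2, 6, 6, 3, 6, 4, 3]
sum = 30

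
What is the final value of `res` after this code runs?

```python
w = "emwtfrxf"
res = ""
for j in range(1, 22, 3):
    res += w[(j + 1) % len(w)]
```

'wretxmf'

j=1: add w[2]='w' → 'w'
j=4: add w[5]='r' → 'wr'
j=7: add w[0]='e' → 'wre'
j=10: add w[3]='t' → 'wret'
j=13: add w[6]='x' → 'wretx'
j=16: add w[1]='m' → 'wretxm'
j=19: add w[4]='f' → 'wretxmf'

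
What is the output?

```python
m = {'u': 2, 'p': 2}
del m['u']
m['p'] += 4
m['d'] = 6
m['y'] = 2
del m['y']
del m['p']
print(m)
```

{'d': 6}

del 'u' → {'p': 2}
m['p'] = 2+4 = 6 → {'p': 6}
m['d'] = 6 → {'p': 6, 'd': 6}
m['y'] = 2 → {'p': 6, 'd': 6, 'y': 2}
del 'y' → {'p': 6, 'd': 6}
del 'p' → {'d': 6}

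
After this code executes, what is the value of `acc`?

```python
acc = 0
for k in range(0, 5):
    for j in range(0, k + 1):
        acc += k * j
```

k=0,j=0: acc = 0+0 = 0
k=1,j=0: acc = 0+0 = 0
k=1,j=1: acc = 0+1 = 1
k=2,j=0: acc = 1+0 = 1
k=2,j=1: acc = 1+2 = 3
k=2,j=2: acc = 3+4 = 7
k=3,j=0: acc = 7+0 = 7
k=3,j=1: acc = 7+3 = 10
k=3,j=2: acc = 10+6 = 16
k=3,j=3: acc = 16+9 = 25
k=4,j=0: acc = 25+0 = 25
k=4,j=1: acc = 25+4 = 29
k=4,j=2: acc = 29+8 = 37
k=4,j=3: acc = 37+12 = 49
k=4,j=4: acc = 49+16 = 65

65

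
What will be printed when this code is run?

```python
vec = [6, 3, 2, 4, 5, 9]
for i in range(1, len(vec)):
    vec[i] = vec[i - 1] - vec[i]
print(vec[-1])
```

-17

i=1: vec[1] = 6-3 = 3 → [6, 3, 2, 4, 5, 9]
i=2: vec[2] = 3-2 = 1 → [6, 3, 1, 4, 5, 9]
i=3: vec[3] = 1-4 = -3 → [6, 3, 1, -3, 5, 9]
i=4: vec[4] = (-3)-5 = -8 → [6, 3, 1, -3, -8, 9]
i=5: vec[5] = (-8)-9 = -17 → [6, 3, 1, -3, -8, -17]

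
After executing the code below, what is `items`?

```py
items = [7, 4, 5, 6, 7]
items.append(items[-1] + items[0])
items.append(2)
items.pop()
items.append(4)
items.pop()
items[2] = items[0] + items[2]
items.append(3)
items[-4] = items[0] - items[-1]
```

[7, 4, 12, 4, 7, 14, 3]

append items[-1]+items[0] = 7+7 = 14 → [7, 4, 5, 6, 7, 14]
append 2 → [7, 4, 5, 6, 7, 14, 2]
pop() removes 2 → [7, 4, 5, 6, 7, 14]
append 4 → [7, 4, 5, 6, 7, 14, 4]
pop() removes 4 → [7, 4, 5, 6, 7, 14]
items[2] = items[0]+items[2] = 7+5 = 12 → [7, 4, 12, 6, 7, 14]
append 3 → [7, 4, 12, 6, 7, 14, 3]
items[-4] = items[0]-items[-1] = 7-3 = 4 → [7, 4, 12, 4, 7, 14, 3]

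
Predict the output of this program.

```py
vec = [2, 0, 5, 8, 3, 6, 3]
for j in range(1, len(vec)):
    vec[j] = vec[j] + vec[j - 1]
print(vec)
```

[2, 2, 7, 15, 18, 24, 27]

j=1: vec[1] = 0+2 = 2 → [2, 2, 5, 8, 3, 6, 3]
j=2: vec[2] = 5+2 = 7 → [2, 2, 7, 8, 3, 6, 3]
j=3: vec[3] = 8+7 = 15 → [2, 2, 7, 15, 3, 6, 3]
j=4: vec[4] = 3+15 = 18 → [2, 2, 7, 15, 18, 6, 3]
j=5: vec[5] = 6+18 = 24 → [2, 2, 7, 15, 18, 24, 3]
j=6: vec[6] = 3+24 = 27 → [2, 2, 7, 15, 18, 24, 27]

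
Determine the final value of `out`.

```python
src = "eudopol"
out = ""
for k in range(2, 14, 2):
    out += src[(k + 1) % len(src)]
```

'ooedpl'

k=2: add src[3]='o' → 'o'
k=4: add src[5]='o' → 'oo'
k=6: add src[0]='e' → 'ooe'
k=8: add src[2]='d' → 'ooed'
k=10: add src[4]='p' → 'ooedp'
k=12: add src[6]='l' → 'ooedpl'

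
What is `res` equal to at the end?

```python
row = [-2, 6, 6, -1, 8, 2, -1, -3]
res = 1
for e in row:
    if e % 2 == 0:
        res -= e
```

-19

e=-2: even, res = 1-(-2) = 3
e=6: even, res = 3-6 = -3
e=6: even, res = (-3)-6 = -9
e=-1: not even
e=8: even, res = (-9)-8 = -17
e=2: even, res = (-17)-2 = -19
e=-1: not even
e=-3: not even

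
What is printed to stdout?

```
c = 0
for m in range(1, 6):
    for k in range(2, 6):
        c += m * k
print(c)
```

m=1,k=2: c = 0+2 = 2
m=1,k=3: c = 2+3 = 5
m=1,k=4: c = 5+4 = 9
m=1,k=5: c = 9+5 = 14
m=2,k=2: c = 14+4 = 18
m=2,k=3: c = 18+6 = 24
m=2,k=4: c = 24+8 = 32
m=2,k=5: c = 32+10 = 42
m=3,k=2: c = 42+6 = 48
m=3,k=3: c = 48+9 = 57
m=3,k=4: c = 57+12 = 69
m=3,k=5: c = 69+15 = 84
m=4,k=2: c = 84+8 = 92
m=4,k=3: c = 92+12 = 104
m=4,k=4: c = 104+16 = 120
m=4,k=5: c = 120+20 = 140
m=5,k=2: c = 140+10 = 150
m=5,k=3: c = 150+15 = 165
m=5,k=4: c = 165+20 = 185
m=5,k=5: c = 185+25 = 210

210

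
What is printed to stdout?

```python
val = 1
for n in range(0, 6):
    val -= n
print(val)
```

-14

n=0: val = 1-0 = 1
n=1: val = 1-1 = 0
n=2: val = 0-2 = -2
n=3: val = (-2)-3 = -5
n=4: val = (-5)-4 = -9
n=5: val = (-9)-5 = -14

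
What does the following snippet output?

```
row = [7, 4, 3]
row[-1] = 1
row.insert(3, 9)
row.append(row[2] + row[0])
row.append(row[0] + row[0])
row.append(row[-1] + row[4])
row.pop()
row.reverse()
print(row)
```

[14, 8, 9, 1, 4, 7]

row[-1] = 1 → [7, 4, 1]
insert 9 at 3 → [7, 4, 1, 9]
append row[2]+row[0] = 1+7 = 8 → [7, 4, 1, 9, 8]
append row[0]+row[0] = 7+7 = 14 → [7, 4, 1, 9, 8, 14]
append row[-1]+row[4] = 14+8 = 22 → [7, 4, 1, 9, 8, 14, 22]
pop() removes 22 → [7, 4, 1, 9, 8, 14]
reverse → [14, 8, 9, 1, 4, 7]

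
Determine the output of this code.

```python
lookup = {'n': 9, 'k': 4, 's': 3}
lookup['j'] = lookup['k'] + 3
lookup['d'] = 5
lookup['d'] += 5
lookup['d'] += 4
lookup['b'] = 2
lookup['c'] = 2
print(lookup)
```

{'n': 9, 'k': 4, 's': 3, 'j': 7, 'd': 14, 'b': 2, 'c': 2}

lookup['j'] = lookup['k']+3 = 7 → {'n': 9, 'k': 4, 's': 3, 'j': 7}
lookup['d'] = 5 → {'n': 9, 'k': 4, 's': 3, 'j': 7, 'd': 5}
lookup['d'] = 5+5 = 10 → {'n': 9, 'k': 4, 's': 3, 'j': 7, 'd': 10}
lookup['d'] = 10+4 = 14 → {'n': 9, 'k': 4, 's': 3, 'j': 7, 'd': 14}
lookup['b'] = 2 → {'n': 9, 'k': 4, 's': 3, 'j': 7, 'd': 14, 'b': 2}
lookup['c'] = 2 → {'n': 9, 'k': 4, 's': 3, 'j': 7, 'd': 14, 'b': 2, 'c': 2}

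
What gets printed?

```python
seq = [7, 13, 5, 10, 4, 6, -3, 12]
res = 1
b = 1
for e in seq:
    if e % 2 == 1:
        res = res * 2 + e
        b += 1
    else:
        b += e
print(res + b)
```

168

e=7: odd, res = 1*2+7 = 9; b=2
e=13: odd, res = 9*2+13 = 31; b=3
e=5: odd, res = 31*2+5 = 67; b=4
e=10: not odd; b=14
e=4: not odd; b=18
e=6: not odd; b=24
e=-3: odd, res = 67*2+(-3) = 131; b=25
e=12: not odd; b=37
res+b = 131+37 = 168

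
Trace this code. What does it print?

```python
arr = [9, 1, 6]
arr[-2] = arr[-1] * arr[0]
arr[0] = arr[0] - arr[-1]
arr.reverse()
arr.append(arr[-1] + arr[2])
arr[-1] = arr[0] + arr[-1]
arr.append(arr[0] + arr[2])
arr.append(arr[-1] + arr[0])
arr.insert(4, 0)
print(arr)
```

[6, 54, 3, 12, 0, 9, 15]

arr[-2] = arr[-1]*arr[0] = 6*9 = 54 → [9, 54, 6]
arr[0] = arr[0]-arr[-1] = 9-6 = 3 → [3, 54, 6]
reverse → [6, 54, 3]
append arr[-1]+arr[2] = 3+3 = 6 → [6, 54, 3, 6]
arr[-1] = arr[0]+arr[-1] = 6+6 = 12 → [6, 54, 3, 12]
append arr[0]+arr[2] = 6+3 = 9 → [6, 54, 3, 12, 9]
append arr[-1]+arr[0] = 9+6 = 15 → [6, 54, 3, 12, 9, 15]
insert 0 at 4 → [6, 54, 3, 12, 0, 9, 15]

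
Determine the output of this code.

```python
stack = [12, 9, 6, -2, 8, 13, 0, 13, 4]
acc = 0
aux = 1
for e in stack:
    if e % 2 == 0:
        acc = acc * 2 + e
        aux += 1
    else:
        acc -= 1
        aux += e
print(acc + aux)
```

504

e=12: even, acc = 0*2+12 = 12; aux=2
e=9: not even, acc = 12-1 = 11; aux=11
e=6: even, acc = 11*2+6 = 28; aux=12
e=-2: even, acc = 28*2+(-2) = 54; aux=13
e=8: even, acc = 54*2+8 = 116; aux=14
e=13: not even, acc = 116-1 = 115; aux=27
e=0: even, acc = 115*2+0 = 230; aux=28
e=13: not even, acc = 230-1 = 229; aux=41
e=4: even, acc = 229*2+4 = 462; aux=42
acc+aux = 462+42 = 504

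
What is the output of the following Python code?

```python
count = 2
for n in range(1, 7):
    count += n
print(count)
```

n=1: count = 2+1 = 3
n=2: count = 3+2 = 5
n=3: count = 5+3 = 8
n=4: count = 8+4 = 12
n=5: count = 12+5 = 17
n=6: count = 17+6 = 23

23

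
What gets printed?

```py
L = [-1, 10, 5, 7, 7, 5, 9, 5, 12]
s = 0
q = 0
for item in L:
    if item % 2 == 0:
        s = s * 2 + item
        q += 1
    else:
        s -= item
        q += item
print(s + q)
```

item=-1: not even, s = 0-(-1) = 1; q=-1
item=10: even, s = 1*2+10 = 12; q=0
item=5: not even, s = 12-5 = 7; q=5
item=7: not even, s = 7-7 = 0; q=12
item=7: not even, s = 0-7 = -7; q=19
item=5: not even, s = (-7)-5 = -12; q=24
item=9: not even, s = (-12)-9 = -21; q=33
item=5: not even, s = (-21)-5 = -26; q=38
item=12: even, s = (-26)*2+12 = -40; q=39
s+q = (-40)+39 = -1

-1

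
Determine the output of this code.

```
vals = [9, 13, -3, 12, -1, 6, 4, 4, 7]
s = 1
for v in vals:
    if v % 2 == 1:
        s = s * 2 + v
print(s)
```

273

v=9: odd, s = 1*2+9 = 11
v=13: odd, s = 11*2+13 = 35
v=-3: odd, s = 35*2+(-3) = 67
v=12: not odd
v=-1: odd, s = 67*2+(-1) = 133
v=6: not odd
v=4: not odd
v=4: not odd
v=7: odd, s = 133*2+7 = 273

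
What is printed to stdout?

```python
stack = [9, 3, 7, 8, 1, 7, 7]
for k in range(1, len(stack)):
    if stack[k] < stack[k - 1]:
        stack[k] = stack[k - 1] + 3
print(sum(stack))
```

126

k=1: 3<9, stack[1] = 9+3 = 12 → [9, 12, 7, 8, 1, 7, 7]
k=2: 7<12, stack[2] = 12+3 = 15 → [9, 12, 15, 8, 1, 7, 7]
k=3: 8<15, stack[3] = 15+3 = 18 → [9, 12, 15, 18, 1, 7, 7]
k=4: 1<18, stack[4] = 18+3 = 21 → [9, 12, 15, 18, 21, 7, 7]
k=5: 7<21, stack[5] = 21+3 = 24 → [9, 12, 15, 18, 21, 24, 7]
k=6: 7<24, stack[6] = 24+3 = 27 → [9, 12, 15, 18, 21, 24, 27]
sum = 126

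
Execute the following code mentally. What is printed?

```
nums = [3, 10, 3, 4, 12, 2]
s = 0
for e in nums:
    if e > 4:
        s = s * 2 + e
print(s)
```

e=3: not >4
e=10: >4, s = 0*2+10 = 10
e=3: not >4
e=4: not >4
e=12: >4, s = 10*2+12 = 32
e=2: not >4

32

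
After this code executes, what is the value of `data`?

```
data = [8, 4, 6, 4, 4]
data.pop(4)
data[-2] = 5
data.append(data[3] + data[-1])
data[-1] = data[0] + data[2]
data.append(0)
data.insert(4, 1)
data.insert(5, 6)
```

pop(4) removes 4 → [8, 4, 6, 4]
data[-2] = 5 → [8, 4, 5, 4]
append data[3]+data[-1] = 4+4 = 8 → [8, 4, 5, 4, 8]
data[-1] = data[0]+data[2] = 8+5 = 13 → [8, 4, 5, 4, 13]
append 0 → [8, 4, 5, 4, 13, 0]
insert 1 at 4 → [8, 4, 5, 4, 1, 13, 0]
insert 6 at 5 → [8, 4, 5, 4, 1, 6, 13, 0]

[8, 4, 5, 4, 1, 6, 13, 0]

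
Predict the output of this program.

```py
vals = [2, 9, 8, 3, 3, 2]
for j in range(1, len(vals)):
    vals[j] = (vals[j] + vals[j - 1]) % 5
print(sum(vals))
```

j=1: vals[1] = (9+2)%5 = 1 → [2, 1, 8, 3, 3, 2]
j=2: vals[2] = (8+1)%5 = 4 → [2, 1, 4, 3, 3, 2]
j=3: vals[3] = (3+4)%5 = 2 → [2, 1, 4, 2, 3, 2]
j=4: vals[4] = (3+2)%5 = 0 → [2, 1, 4, 2, 0, 2]
j=5: vals[5] = (2+0)%5 = 2 → [2, 1, 4, 2, 0, 2]
sum = 11

11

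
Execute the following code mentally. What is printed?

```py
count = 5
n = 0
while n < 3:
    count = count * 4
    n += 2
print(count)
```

n=0: count = 5*4 = 20
n=2: count = 20*4 = 80

80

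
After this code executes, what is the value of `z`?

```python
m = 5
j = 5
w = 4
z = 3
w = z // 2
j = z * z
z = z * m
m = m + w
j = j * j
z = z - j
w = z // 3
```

w = 3//2 = 1
j = 3*3 = 9
z = 3*5 = 15
m = 5+1 = 6
j = 9*9 = 81
z = 15-81 = -66
w = (-66)//3 = -22

-66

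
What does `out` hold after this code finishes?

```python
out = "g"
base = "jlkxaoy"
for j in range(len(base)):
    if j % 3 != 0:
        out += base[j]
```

j=0: skip
j=1: add 'l' → 'gl'
j=2: add 'k' → 'glk'
j=3: skip
j=4: add 'a' → 'glka'
j=5: add 'o' → 'glkao'
j=6: skip

'glkao'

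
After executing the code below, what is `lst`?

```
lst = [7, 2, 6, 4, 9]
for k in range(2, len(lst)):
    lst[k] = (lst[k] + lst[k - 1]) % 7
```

k=2: lst[2] = (6+2)%7 = 1 → [7, 2, 1, 4, 9]
k=3: lst[3] = (4+1)%7 = 5 → [7, 2, 1, 5, 9]
k=4: lst[4] = (9+5)%7 = 0 → [7, 2, 1, 5, 0]

[7, 2, 1, 5, 0]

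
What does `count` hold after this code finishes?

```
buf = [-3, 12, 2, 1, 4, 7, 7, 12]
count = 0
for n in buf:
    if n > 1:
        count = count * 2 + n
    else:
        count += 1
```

n=-3: not >1, count = 0+1 = 1
n=12: >1, count = 1*2+12 = 14
n=2: >1, count = 14*2+2 = 30
n=1: not >1, count = 30+1 = 31
n=4: >1, count = 31*2+4 = 66
n=7: >1, count = 66*2+7 = 139
n=7: >1, count = 139*2+7 = 285
n=12: >1, count = 285*2+12 = 582

582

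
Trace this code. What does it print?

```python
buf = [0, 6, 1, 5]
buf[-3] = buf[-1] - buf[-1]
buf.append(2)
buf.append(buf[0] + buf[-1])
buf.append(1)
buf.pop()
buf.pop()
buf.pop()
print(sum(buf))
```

6

buf[-3] = buf[-1]-buf[-1] = 5-5 = 0 → [0, 0, 1, 5]
append 2 → [0, 0, 1, 5, 2]
append buf[0]+buf[-1] = 0+2 = 2 → [0, 0, 1, 5, 2, 2]
append 1 → [0, 0, 1, 5, 2, 2, 1]
pop() removes 1 → [0, 0, 1, 5, 2, 2]
pop() removes 2 → [0, 0, 1, 5, 2]
pop() removes 2 → [0, 0, 1, 5]
sum = 6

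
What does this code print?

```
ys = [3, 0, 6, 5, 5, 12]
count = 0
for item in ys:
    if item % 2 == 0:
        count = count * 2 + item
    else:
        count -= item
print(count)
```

item=3: not even, count = 0-3 = -3
item=0: even, count = (-3)*2+0 = -6
item=6: even, count = (-6)*2+6 = -6
item=5: not even, count = (-6)-5 = -11
item=5: not even, count = (-11)-5 = -16
item=12: even, count = (-16)*2+12 = -20

-20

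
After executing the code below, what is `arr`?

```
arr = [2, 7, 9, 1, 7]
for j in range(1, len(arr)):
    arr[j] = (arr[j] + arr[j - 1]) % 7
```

[2, 2, 4, 5, 5]

j=1: arr[1] = (7+2)%7 = 2 → [2, 2, 9, 1, 7]
j=2: arr[2] = (9+2)%7 = 4 → [2, 2, 4, 1, 7]
j=3: arr[3] = (1+4)%7 = 5 → [2, 2, 4, 5, 7]
j=4: arr[4] = (7+5)%7 = 5 → [2, 2, 4, 5, 5]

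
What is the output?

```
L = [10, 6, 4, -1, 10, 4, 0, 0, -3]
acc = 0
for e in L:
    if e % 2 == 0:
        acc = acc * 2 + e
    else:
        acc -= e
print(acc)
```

e=10: even, acc = 0*2+10 = 10
e=6: even, acc = 10*2+6 = 26
e=4: even, acc = 26*2+4 = 56
e=-1: not even, acc = 56-(-1) = 57
e=10: even, acc = 57*2+10 = 124
e=4: even, acc = 124*2+4 = 252
e=0: even, acc = 252*2+0 = 504
e=0: even, acc = 504*2+0 = 1008
e=-3: not even, acc = 1008-(-3) = 1011

1011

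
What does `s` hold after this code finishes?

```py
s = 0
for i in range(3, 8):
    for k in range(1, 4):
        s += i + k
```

i=3,k=1: s = 0+4 = 4
i=3,k=2: s = 4+5 = 9
i=3,k=3: s = 9+6 = 15
i=4,k=1: s = 15+5 = 20
i=4,k=2: s = 20+6 = 26
i=4,k=3: s = 26+7 = 33
i=5,k=1: s = 33+6 = 39
i=5,k=2: s = 39+7 = 46
i=5,k=3: s = 46+8 = 54
i=6,k=1: s = 54+7 = 61
i=6,k=2: s = 61+8 = 69
i=6,k=3: s = 69+9 = 78
i=7,k=1: s = 78+8 = 86
i=7,k=2: s = 86+9 = 95
i=7,k=3: s = 95+10 = 105

105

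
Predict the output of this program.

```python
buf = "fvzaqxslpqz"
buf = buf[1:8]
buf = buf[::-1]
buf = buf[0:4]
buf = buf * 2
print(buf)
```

lsxqlsxq

slice [1:8] → 'vzaqxsl'
reverse → 'lsxqazv'
slice [0:4] → 'lsxq'
repeat ×2 → 'lsxqlsxq'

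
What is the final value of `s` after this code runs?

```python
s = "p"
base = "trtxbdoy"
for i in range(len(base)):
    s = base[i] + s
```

'yodbxtrtp'

i=0: prepend 't' → 'tp'
i=1: prepend 'r' → 'rtp'
i=2: prepend 't' → 'trtp'
i=3: prepend 'x' → 'xtrtp'
i=4: prepend 'b' → 'bxtrtp'
i=5: prepend 'd' → 'dbxtrtp'
i=6: prepend 'o' → 'odbxtrtp'
i=7: prepend 'y' → 'yodbxtrtp'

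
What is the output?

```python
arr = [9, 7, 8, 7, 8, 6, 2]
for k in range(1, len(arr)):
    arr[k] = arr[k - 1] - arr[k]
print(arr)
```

k=1: arr[1] = 9-7 = 2 → [9, 2, 8, 7, 8, 6, 2]
k=2: arr[2] = 2-8 = -6 → [9, 2, -6, 7, 8, 6, 2]
k=3: arr[3] = (-6)-7 = -13 → [9, 2, -6, -13, 8, 6, 2]
k=4: arr[4] = (-13)-8 = -21 → [9, 2, -6, -13, -21, 6, 2]
k=5: arr[5] = (-21)-6 = -27 → [9, 2, -6, -13, -21, -27, 2]
k=6: arr[6] = (-27)-2 = -29 → [9, 2, -6, -13, -21, -27, -29]

[9, 2, -6, -13, -21, -27, -29]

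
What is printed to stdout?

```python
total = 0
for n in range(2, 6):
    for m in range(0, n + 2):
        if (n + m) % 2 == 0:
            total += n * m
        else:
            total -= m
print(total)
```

n=2,m=0: even sum, total = 0+0 = 0
n=2,m=1: odd sum, total = 0-1 = -1
n=2,m=2: even sum, total = (-1)+4 = 3
n=2,m=3: odd sum, total = 3-3 = 0
n=3,m=0: odd sum, total = 0-0 = 0
n=3,m=1: even sum, total = 0+3 = 3
n=3,m=2: odd sum, total = 3-2 = 1
n=3,m=3: even sum, total = 1+9 = 10
n=3,m=4: odd sum, total = 10-4 = 6
n=4,m=0: even sum, total = 6+0 = 6
n=4,m=1: odd sum, total = 6-1 = 5
n=4,m=2: even sum, total = 5+8 = 13
n=4,m=3: odd sum, total = 13-3 = 10
n=4,m=4: even sum, total = 10+16 = 26
n=4,m=5: odd sum, total = 26-5 = 21
n=5,m=0: odd sum, total = 21-0 = 21
n=5,m=1: even sum, total = 21+5 = 26
n=5,m=2: odd sum, total = 26-2 = 24
n=5,m=3: even sum, total = 24+15 = 39
n=5,m=4: odd sum, total = 39-4 = 35
n=5,m=5: even sum, total = 35+25 = 60
n=5,m=6: odd sum, total = 60-6 = 54

54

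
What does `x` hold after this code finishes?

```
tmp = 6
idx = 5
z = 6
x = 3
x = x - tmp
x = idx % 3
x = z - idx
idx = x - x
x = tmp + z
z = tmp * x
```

12

x = 3-6 = -3
x = 5%3 = 2
x = 6-5 = 1
idx = 1-1 = 0
x = 6+6 = 12
z = 6*12 = 72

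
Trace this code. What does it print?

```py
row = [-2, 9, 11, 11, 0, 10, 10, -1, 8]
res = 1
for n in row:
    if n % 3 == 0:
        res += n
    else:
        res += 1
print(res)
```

n=-2: not %3==0, res = 1+1 = 2
n=9: %3==0, res = 2+9 = 11
n=11: not %3==0, res = 11+1 = 12
n=11: not %3==0, res = 12+1 = 13
n=0: %3==0, res = 13+0 = 13
n=10: not %3==0, res = 13+1 = 14
n=10: not %3==0, res = 14+1 = 15
n=-1: not %3==0, res = 15+1 = 16
n=8: not %3==0, res = 16+1 = 17

17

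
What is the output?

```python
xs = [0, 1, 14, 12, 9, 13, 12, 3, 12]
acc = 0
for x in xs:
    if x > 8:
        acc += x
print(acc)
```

72

x=0: not >8
x=1: not >8
x=14: >8, acc = 0+14 = 14
x=12: >8, acc = 14+12 = 26
x=9: >8, acc = 26+9 = 35
x=13: >8, acc = 35+13 = 48
x=12: >8, acc = 48+12 = 60
x=3: not >8
x=12: >8, acc = 60+12 = 72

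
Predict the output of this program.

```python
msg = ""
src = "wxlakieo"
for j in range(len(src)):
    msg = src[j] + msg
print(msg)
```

oeikalxw

j=0: prepend 'w' → 'w'
j=1: prepend 'x' → 'xw'
j=2: prepend 'l' → 'lxw'
j=3: prepend 'a' → 'alxw'
j=4: prepend 'k' → 'kalxw'
j=5: prepend 'i' → 'ikalxw'
j=6: prepend 'e' → 'eikalxw'
j=7: prepend 'o' → 'oeikalxw'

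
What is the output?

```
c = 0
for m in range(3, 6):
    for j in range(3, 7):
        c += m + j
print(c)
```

m=3,j=3: c = 0+6 = 6
m=3,j=4: c = 6+7 = 13
m=3,j=5: c = 13+8 = 21
m=3,j=6: c = 21+9 = 30
m=4,j=3: c = 30+7 = 37
m=4,j=4: c = 37+8 = 45
m=4,j=5: c = 45+9 = 54
m=4,j=6: c = 54+10 = 64
m=5,j=3: c = 64+8 = 72
m=5,j=4: c = 72+9 = 81
m=5,j=5: c = 81+10 = 91
m=5,j=6: c = 91+11 = 102

102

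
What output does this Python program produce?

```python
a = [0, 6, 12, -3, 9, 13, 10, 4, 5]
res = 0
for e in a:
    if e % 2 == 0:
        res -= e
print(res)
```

-32

e=0: even, res = 0-0 = 0
e=6: even, res = 0-6 = -6
e=12: even, res = (-6)-12 = -18
e=-3: not even
e=9: not even
e=13: not even
e=10: even, res = (-18)-10 = -28
e=4: even, res = (-28)-4 = -32
e=5: not even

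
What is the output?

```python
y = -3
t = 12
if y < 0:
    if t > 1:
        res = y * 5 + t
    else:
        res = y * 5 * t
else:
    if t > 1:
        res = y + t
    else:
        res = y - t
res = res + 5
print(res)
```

2

y=-3, t=12
y < 0 is True; t > 1 is True
→ res = y * 5 + t = -3
res = (-3)+5 = 2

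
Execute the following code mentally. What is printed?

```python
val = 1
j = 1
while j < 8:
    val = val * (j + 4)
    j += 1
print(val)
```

j=1: val = 1*5 = 5
j=2: val = 5*6 = 30
j=3: val = 30*7 = 210
j=4: val = 210*8 = 1680
j=5: val = 1680*9 = 15120
j=6: val = 15120*10 = 151200
j=7: val = 151200*11 = 1663200

1663200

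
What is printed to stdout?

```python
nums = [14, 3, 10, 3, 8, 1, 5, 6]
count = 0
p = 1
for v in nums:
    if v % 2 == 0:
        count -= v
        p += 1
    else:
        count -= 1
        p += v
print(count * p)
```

-714

v=14: even, count = 0-14 = -14; p=2
v=3: not even, count = (-14)-1 = -15; p=5
v=10: even, count = (-15)-10 = -25; p=6
v=3: not even, count = (-25)-1 = -26; p=9
v=8: even, count = (-26)-8 = -34; p=10
v=1: not even, count = (-34)-1 = -35; p=11
v=5: not even, count = (-35)-1 = -36; p=16
v=6: even, count = (-36)-6 = -42; p=17
count*p = (-42)*17 = -714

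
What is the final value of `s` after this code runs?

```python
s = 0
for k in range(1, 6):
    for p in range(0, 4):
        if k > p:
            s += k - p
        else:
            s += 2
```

46

k=1,p=0: 1>0, s = 0+1 = 1
k=1,p=1: not 1>1, s = 1+2 = 3
k=1,p=2: not 1>2, s = 3+2 = 5
k=1,p=3: not 1>3, s = 5+2 = 7
k=2,p=0: 2>0, s = 7+2 = 9
k=2,p=1: 2>1, s = 9+1 = 10
k=2,p=2: not 2>2, s = 10+2 = 12
k=2,p=3: not 2>3, s = 12+2 = 14
k=3,p=0: 3>0, s = 14+3 = 17
k=3,p=1: 3>1, s = 17+2 = 19
k=3,p=2: 3>2, s = 19+1 = 20
k=3,p=3: not 3>3, s = 20+2 = 22
k=4,p=0: 4>0, s = 22+4 = 26
k=4,p=1: 4>1, s = 26+3 = 29
k=4,p=2: 4>2, s = 29+2 = 31
k=4,p=3: 4>3, s = 31+1 = 32
k=5,p=0: 5>0, s = 32+5 = 37
k=5,p=1: 5>1, s = 37+4 = 41
k=5,p=2: 5>2, s = 41+3 = 44
k=5,p=3: 5>3, s = 44+2 = 46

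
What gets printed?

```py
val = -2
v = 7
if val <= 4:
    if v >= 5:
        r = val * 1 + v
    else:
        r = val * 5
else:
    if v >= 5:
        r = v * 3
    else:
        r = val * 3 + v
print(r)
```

5

val=-2, v=7
val <= 4 is True; v >= 5 is True
→ r = val * 1 + v = 5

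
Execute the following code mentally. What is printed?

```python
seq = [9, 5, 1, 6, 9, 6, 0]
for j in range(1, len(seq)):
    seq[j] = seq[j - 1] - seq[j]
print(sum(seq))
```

-35

j=1: seq[1] = 9-5 = 4 → [9, 4, 1, 6, 9, 6, 0]
j=2: seq[2] = 4-1 = 3 → [9, 4, 3, 6, 9, 6, 0]
j=3: seq[3] = 3-6 = -3 → [9, 4, 3, -3, 9, 6, 0]
j=4: seq[4] = (-3)-9 = -12 → [9, 4, 3, -3, -12, 6, 0]
j=5: seq[5] = (-12)-6 = -18 → [9, 4, 3, -3, -12, -18, 0]
j=6: seq[6] = (-18)-0 = -18 → [9, 4, 3, -3, -12, -18, -18]
sum = -35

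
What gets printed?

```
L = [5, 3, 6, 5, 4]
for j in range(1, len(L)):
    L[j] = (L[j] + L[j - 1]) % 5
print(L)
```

j=1: L[1] = (3+5)%5 = 3 → [5, 3, 6, 5, 4]
j=2: L[2] = (6+3)%5 = 4 → [5, 3, 4, 5, 4]
j=3: L[3] = (5+4)%5 = 4 → [5, 3, 4, 4, 4]
j=4: L[4] = (4+4)%5 = 3 → [5, 3, 4, 4, 3]

[5, 3, 4, 4, 3]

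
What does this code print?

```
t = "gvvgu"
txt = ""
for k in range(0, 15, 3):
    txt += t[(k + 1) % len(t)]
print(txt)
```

vuvgg

k=0: add t[1]='v' → 'v'
k=3: add t[4]='u' → 'vu'
k=6: add t[2]='v' → 'vuv'
k=9: add t[0]='g' → 'vuvg'
k=12: add t[3]='g' → 'vuvgg'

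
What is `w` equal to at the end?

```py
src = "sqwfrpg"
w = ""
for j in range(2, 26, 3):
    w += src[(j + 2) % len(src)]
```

j=2: add src[4]='r' → 'r'
j=5: add src[0]='s' → 'rs'
j=8: add src[3]='f' → 'rsf'
j=11: add src[6]='g' → 'rsfg'
j=14: add src[2]='w' → 'rsfgw'
j=17: add src[5]='p' → 'rsfgwp'
j=20: add src[1]='q' → 'rsfgwpq'
j=23: add src[4]='r' → 'rsfgwpqr'

'rsfgwpqr'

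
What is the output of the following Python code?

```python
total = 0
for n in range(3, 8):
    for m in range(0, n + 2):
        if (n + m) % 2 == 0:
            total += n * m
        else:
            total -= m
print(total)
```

n=3,m=0: odd sum, total = 0-0 = 0
n=3,m=1: even sum, total = 0+3 = 3
n=3,m=2: odd sum, total = 3-2 = 1
n=3,m=3: even sum, total = 1+9 = 10
n=3,m=4: odd sum, total = 10-4 = 6
n=4,m=0: even sum, total = 6+0 = 6
n=4,m=1: odd sum, total = 6-1 = 5
n=4,m=2: even sum, total = 5+8 = 13
n=4,m=3: odd sum, total = 13-3 = 10
n=4,m=4: even sum, total = 10+16 = 26
n=4,m=5: odd sum, total = 26-5 = 21
n=5,m=0: odd sum, total = 21-0 = 21
n=5,m=1: even sum, total = 21+5 = 26
n=5,m=2: odd sum, total = 26-2 = 24
n=5,m=3: even sum, total = 24+15 = 39
n=5,m=4: odd sum, total = 39-4 = 35
n=5,m=5: even sum, total = 35+25 = 60
n=5,m=6: odd sum, total = 60-6 = 54
n=6,m=0: even sum, total = 54+0 = 54
n=6,m=1: odd sum, total = 54-1 = 53
n=6,m=2: even sum, total = 53+12 = 65
n=6,m=3: odd sum, total = 65-3 = 62
n=6,m=4: even sum, total = 62+24 = 86
n=6,m=5: odd sum, total = 86-5 = 81
n=6,m=6: even sum, total = 81+36 = 117
n=6,m=7: odd sum, total = 117-7 = 110
n=7,m=0: odd sum, total = 110-0 = 110
n=7,m=1: even sum, total = 110+7 = 117
n=7,m=2: odd sum, total = 117-2 = 115
n=7,m=3: even sum, total = 115+21 = 136
n=7,m=4: odd sum, total = 136-4 = 132
n=7,m=5: even sum, total = 132+35 = 167
n=7,m=6: odd sum, total = 167-6 = 161
n=7,m=7: even sum, total = 161+49 = 210
n=7,m=8: odd sum, total = 210-8 = 202

202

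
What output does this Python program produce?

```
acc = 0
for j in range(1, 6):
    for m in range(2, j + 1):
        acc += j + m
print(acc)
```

j=2,m=2: acc = 0+4 = 4
j=3,m=2: acc = 4+5 = 9
j=3,m=3: acc = 9+6 = 15
j=4,m=2: acc = 15+6 = 21
j=4,m=3: acc = 21+7 = 28
j=4,m=4: acc = 28+8 = 36
j=5,m=2: acc = 36+7 = 43
j=5,m=3: acc = 43+8 = 51
j=5,m=4: acc = 51+9 = 60
j=5,m=5: acc = 60+10 = 70

70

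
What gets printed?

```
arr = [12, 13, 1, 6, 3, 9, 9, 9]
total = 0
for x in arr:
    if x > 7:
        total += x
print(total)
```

x=12: >7, total = 0+12 = 12
x=13: >7, total = 12+13 = 25
x=1: not >7
x=6: not >7
x=3: not >7
x=9: >7, total = 25+9 = 34
x=9: >7, total = 34+9 = 43
x=9: >7, total = 43+9 = 52

52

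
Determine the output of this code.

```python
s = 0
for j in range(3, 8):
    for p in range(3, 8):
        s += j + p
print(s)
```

250

j=3,p=3: s = 0+6 = 6
j=3,p=4: s = 6+7 = 13
j=3,p=5: s = 13+8 = 21
j=3,p=6: s = 21+9 = 30
j=3,p=7: s = 30+10 = 40
j=4,p=3: s = 40+7 = 47
j=4,p=4: s = 47+8 = 55
j=4,p=5: s = 55+9 = 64
j=4,p=6: s = 64+10 = 74
j=4,p=7: s = 74+11 = 85
j=5,p=3: s = 85+8 = 93
j=5,p=4: s = 93+9 = 102
j=5,p=5: s = 102+10 = 112
j=5,p=6: s = 112+11 = 123
j=5,p=7: s = 123+12 = 135
j=6,p=3: s = 135+9 = 144
j=6,p=4: s = 144+10 = 154
j=6,p=5: s = 154+11 = 165
j=6,p=6: s = 165+12 = 177
j=6,p=7: s = 177+13 = 190
j=7,p=3: s = 190+10 = 200
j=7,p=4: s = 200+11 = 211
j=7,p=5: s = 211+12 = 223
j=7,p=6: s = 223+13 = 236
j=7,p=7: s = 236+14 = 250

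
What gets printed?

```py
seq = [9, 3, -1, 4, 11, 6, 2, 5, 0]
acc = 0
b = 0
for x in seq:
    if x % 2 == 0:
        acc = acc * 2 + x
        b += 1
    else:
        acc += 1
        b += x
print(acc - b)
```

87

x=9: not even, acc = 0+1 = 1; b=9
x=3: not even, acc = 1+1 = 2; b=12
x=-1: not even, acc = 2+1 = 3; b=11
x=4: even, acc = 3*2+4 = 10; b=12
x=11: not even, acc = 10+1 = 11; b=23
x=6: even, acc = 11*2+6 = 28; b=24
x=2: even, acc = 28*2+2 = 58; b=25
x=5: not even, acc = 58+1 = 59; b=30
x=0: even, acc = 59*2+0 = 118; b=31
acc-b = 118-31 = 87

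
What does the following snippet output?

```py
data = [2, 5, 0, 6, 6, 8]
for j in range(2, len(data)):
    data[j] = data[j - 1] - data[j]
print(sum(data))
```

j=2: data[2] = 5-0 = 5 → [2, 5, 5, 6, 6, 8]
j=3: data[3] = 5-6 = -1 → [2, 5, 5, -1, 6, 8]
j=4: data[4] = (-1)-6 = -7 → [2, 5, 5, -1, -7, 8]
j=5: data[5] = (-7)-8 = -15 → [2, 5, 5, -1, -7, -15]
sum = -11

-11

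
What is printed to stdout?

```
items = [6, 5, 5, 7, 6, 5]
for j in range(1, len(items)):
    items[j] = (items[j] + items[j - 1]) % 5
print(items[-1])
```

j=1: items[1] = (5+6)%5 = 1 → [6, 1, 5, 7, 6, 5]
j=2: items[2] = (5+1)%5 = 1 → [6, 1, 1, 7, 6, 5]
j=3: items[3] = (7+1)%5 = 3 → [6, 1, 1, 3, 6, 5]
j=4: items[4] = (6+3)%5 = 4 → [6, 1, 1, 3, 4, 5]
j=5: items[5] = (5+4)%5 = 4 → [6, 1, 1, 3, 4, 4]

4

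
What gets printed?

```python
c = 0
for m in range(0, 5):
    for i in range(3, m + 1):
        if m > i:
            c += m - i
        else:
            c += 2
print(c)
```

5

m=3,i=3: not 3>3, c = 0+2 = 2
m=4,i=3: 4>3, c = 2+1 = 3
m=4,i=4: not 4>4, c = 3+2 = 5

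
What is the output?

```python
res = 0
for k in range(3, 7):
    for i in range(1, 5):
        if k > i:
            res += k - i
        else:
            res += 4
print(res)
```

45

k=3,i=1: 3>1, res = 0+2 = 2
k=3,i=2: 3>2, res = 2+1 = 3
k=3,i=3: not 3>3, res = 3+4 = 7
k=3,i=4: not 3>4, res = 7+4 = 11
k=4,i=1: 4>1, res = 11+3 = 14
k=4,i=2: 4>2, res = 14+2 = 16
k=4,i=3: 4>3, res = 16+1 = 17
k=4,i=4: not 4>4, res = 17+4 = 21
k=5,i=1: 5>1, res = 21+4 = 25
k=5,i=2: 5>2, res = 25+3 = 28
k=5,i=3: 5>3, res = 28+2 = 30
k=5,i=4: 5>4, res = 30+1 = 31
k=6,i=1: 6>1, res = 31+5 = 36
k=6,i=2: 6>2, res = 36+4 = 40
k=6,i=3: 6>3, res = 40+3 = 43
k=6,i=4: 6>4, res = 43+2 = 45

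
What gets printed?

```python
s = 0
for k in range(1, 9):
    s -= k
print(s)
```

-36

k=1: s = 0-1 = -1
k=2: s = (-1)-2 = -3
k=3: s = (-3)-3 = -6
k=4: s = (-6)-4 = -10
k=5: s = (-10)-5 = -15
k=6: s = (-15)-6 = -21
k=7: s = (-21)-7 = -28
k=8: s = (-28)-8 = -36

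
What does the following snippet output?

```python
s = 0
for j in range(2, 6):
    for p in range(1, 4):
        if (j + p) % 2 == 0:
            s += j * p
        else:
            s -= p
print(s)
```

32

j=2,p=1: odd sum, s = 0-1 = -1
j=2,p=2: even sum, s = (-1)+4 = 3
j=2,p=3: odd sum, s = 3-3 = 0
j=3,p=1: even sum, s = 0+3 = 3
j=3,p=2: odd sum, s = 3-2 = 1
j=3,p=3: even sum, s = 1+9 = 10
j=4,p=1: odd sum, s = 10-1 = 9
j=4,p=2: even sum, s = 9+8 = 17
j=4,p=3: odd sum, s = 17-3 = 14
j=5,p=1: even sum, s = 14+5 = 19
j=5,p=2: odd sum, s = 19-2 = 17
j=5,p=3: even sum, s = 17+15 = 32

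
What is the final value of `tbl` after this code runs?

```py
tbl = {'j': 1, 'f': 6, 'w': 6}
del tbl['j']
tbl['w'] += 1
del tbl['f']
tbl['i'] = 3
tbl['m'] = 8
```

{'w': 7, 'i': 3, 'm': 8}

del 'j' → {'f': 6, 'w': 6}
tbl['w'] = 6+1 = 7 → {'f': 6, 'w': 7}
del 'f' → {'w': 7}
tbl['i'] = 3 → {'w': 7, 'i': 3}
tbl['m'] = 8 → {'w': 7, 'i': 3, 'm': 8}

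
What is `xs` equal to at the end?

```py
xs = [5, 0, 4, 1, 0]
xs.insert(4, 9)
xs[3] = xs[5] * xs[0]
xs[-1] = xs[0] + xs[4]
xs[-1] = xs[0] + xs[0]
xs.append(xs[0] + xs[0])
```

[5, 0, 4, 0, 9, 10, 10]

insert 9 at 4 → [5, 0, 4, 1, 9, 0]
xs[3] = xs[5]*xs[0] = 0*5 = 0 → [5, 0, 4, 0, 9, 0]
xs[-1] = xs[0]+xs[4] = 5+9 = 14 → [5, 0, 4, 0, 9, 14]
xs[-1] = xs[0]+xs[0] = 5+5 = 10 → [5, 0, 4, 0, 9, 10]
append xs[0]+xs[0] = 5+5 = 10 → [5, 0, 4, 0, 9, 10, 10]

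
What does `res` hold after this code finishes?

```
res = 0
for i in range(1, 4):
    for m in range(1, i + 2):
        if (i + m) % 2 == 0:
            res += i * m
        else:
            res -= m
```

5

i=1,m=1: even sum, res = 0+1 = 1
i=1,m=2: odd sum, res = 1-2 = -1
i=2,m=1: odd sum, res = (-1)-1 = -2
i=2,m=2: even sum, res = (-2)+4 = 2
i=2,m=3: odd sum, res = 2-3 = -1
i=3,m=1: even sum, res = (-1)+3 = 2
i=3,m=2: odd sum, res = 2-2 = 0
i=3,m=3: even sum, res = 0+9 = 9
i=3,m=4: odd sum, res = 9-4 = 5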